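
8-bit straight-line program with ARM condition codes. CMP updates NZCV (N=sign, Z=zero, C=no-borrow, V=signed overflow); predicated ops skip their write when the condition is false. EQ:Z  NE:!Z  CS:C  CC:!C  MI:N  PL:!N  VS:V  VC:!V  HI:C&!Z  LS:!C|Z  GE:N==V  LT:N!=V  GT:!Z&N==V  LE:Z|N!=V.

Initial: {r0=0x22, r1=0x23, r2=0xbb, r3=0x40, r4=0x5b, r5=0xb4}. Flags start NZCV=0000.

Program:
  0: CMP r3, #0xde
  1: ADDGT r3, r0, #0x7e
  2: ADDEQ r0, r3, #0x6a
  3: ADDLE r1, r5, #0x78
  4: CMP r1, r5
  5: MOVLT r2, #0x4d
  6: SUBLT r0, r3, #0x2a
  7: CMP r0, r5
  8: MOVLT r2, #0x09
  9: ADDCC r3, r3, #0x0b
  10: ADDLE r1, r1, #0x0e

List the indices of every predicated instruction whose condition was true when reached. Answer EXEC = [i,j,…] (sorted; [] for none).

0: ✓ CMP  NZCV=0000
1: ✓ ADDGT  r3←0xa0
2: · ADDEQ
3: · ADDLE
4: ✓ CMP  NZCV=0000
5: · MOVLT
6: · SUBLT
7: ✓ CMP  NZCV=0000
8: · MOVLT
9: ✓ ADDCC  r3←0xab
10: · ADDLE

EXEC = [1,9]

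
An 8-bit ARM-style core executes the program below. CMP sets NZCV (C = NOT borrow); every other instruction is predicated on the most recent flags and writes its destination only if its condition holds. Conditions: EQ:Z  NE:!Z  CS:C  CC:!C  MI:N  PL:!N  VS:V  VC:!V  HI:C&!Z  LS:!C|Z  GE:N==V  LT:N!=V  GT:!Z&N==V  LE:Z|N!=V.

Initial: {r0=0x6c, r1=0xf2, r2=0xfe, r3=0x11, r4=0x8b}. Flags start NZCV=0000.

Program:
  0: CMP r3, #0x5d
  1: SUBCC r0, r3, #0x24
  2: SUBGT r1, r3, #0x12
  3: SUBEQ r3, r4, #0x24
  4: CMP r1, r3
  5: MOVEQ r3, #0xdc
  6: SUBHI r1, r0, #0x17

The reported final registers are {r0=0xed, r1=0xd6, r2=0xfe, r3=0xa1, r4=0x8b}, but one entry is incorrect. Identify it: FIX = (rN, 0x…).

0: ✓ CMP  NZCV=1000
1: ✓ SUBCC  r0←0xed
2: · SUBGT
3: · SUBEQ
4: ✓ CMP  NZCV=1010
5: · MOVEQ
6: ✓ SUBHI  r1←0xd6

FIX = (r3, 0x11)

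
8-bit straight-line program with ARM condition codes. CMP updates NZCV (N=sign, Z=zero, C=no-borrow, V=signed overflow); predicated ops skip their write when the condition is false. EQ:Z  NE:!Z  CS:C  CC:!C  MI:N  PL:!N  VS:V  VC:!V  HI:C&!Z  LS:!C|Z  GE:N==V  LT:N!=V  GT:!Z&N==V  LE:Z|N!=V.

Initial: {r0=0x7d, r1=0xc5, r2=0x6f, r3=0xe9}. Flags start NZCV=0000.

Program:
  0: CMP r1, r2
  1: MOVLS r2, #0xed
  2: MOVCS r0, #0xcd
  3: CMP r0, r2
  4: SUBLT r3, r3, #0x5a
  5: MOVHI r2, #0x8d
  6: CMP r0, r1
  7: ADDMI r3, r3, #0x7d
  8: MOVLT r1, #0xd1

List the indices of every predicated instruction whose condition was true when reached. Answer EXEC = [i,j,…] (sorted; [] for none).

EXEC = [2,4,5]

[0] flags=0011 → (cmp)
[1] flags=0011 LS?F → skip
[2] flags=0011 CS?T → r0=0xcd
[3] flags=0011 → (cmp)
[4] flags=0011 LT?T → r3=0x8f
[5] flags=0011 HI?T → r2=0x8d
[6] flags=0010 → (cmp)
[7] flags=0010 MI?F → skip
[8] flags=0010 LT?F → skip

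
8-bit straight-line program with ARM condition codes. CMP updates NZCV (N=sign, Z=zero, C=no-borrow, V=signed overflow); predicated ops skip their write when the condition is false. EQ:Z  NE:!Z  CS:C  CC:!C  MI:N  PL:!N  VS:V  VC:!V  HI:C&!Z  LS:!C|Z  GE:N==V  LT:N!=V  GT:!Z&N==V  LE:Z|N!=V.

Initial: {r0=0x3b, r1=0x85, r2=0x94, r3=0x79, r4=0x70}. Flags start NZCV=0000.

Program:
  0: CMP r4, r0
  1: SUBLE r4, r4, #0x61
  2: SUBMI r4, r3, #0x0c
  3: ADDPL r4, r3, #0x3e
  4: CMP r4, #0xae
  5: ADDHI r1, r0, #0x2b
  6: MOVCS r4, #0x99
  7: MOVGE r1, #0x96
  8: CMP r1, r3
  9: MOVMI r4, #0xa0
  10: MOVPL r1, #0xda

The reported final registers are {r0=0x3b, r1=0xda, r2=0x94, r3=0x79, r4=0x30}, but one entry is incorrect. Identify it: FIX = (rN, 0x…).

[0] flags=0010 → (cmp)
[1] flags=0010 LE?F → skip
[2] flags=0010 MI?F → skip
[3] flags=0010 PL?T → r4=0xb7
[4] flags=0010 → (cmp)
[5] flags=0010 HI?T → r1=0x66
[6] flags=0010 CS?T → r4=0x99
[7] flags=0010 GE?T → r1=0x96
[8] flags=0011 → (cmp)
[9] flags=0011 MI?F → skip
[10] flags=0011 PL?T → r1=0xda

FIX = (r4, 0x99)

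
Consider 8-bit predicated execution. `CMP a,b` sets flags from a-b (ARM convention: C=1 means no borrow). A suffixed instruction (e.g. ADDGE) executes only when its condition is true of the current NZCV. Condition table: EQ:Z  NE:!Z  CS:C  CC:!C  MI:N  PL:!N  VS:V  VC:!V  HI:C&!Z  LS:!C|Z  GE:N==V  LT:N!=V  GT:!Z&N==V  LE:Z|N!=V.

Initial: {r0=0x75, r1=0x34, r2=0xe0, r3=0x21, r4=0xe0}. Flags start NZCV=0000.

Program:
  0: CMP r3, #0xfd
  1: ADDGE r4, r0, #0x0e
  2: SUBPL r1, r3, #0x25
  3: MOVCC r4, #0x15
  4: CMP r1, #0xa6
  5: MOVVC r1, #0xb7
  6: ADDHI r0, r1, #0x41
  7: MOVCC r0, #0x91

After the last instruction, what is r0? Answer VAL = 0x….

VAL = 0xf8

0: ✓ CMP  NZCV=0000
1: ✓ ADDGE  r4←0x83
2: ✓ SUBPL  r1←0xfc
3: ✓ MOVCC  r4←0x15
4: ✓ CMP  NZCV=0010
5: ✓ MOVVC  r1←0xb7
6: ✓ ADDHI  r0←0xf8
7: · MOVCC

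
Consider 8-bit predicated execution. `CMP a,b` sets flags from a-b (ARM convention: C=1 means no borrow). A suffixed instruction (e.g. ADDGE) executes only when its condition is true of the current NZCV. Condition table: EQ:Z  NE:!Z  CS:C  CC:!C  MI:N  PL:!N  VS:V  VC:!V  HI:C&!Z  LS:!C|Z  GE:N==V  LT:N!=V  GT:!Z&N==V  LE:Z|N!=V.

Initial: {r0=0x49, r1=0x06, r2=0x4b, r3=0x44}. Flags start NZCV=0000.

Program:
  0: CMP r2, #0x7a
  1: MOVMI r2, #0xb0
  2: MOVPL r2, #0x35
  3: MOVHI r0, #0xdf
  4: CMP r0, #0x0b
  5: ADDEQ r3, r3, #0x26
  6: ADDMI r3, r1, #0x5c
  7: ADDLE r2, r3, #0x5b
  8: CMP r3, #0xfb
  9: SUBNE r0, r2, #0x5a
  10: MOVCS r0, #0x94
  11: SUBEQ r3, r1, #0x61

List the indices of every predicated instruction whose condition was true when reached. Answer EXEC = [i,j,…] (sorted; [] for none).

EXEC = [1,9]

[0] flags=1000 → (cmp)
[1] flags=1000 MI?T → r2=0xb0
[2] flags=1000 PL?F → skip
[3] flags=1000 HI?F → skip
[4] flags=0010 → (cmp)
[5] flags=0010 EQ?F → skip
[6] flags=0010 MI?F → skip
[7] flags=0010 LE?F → skip
[8] flags=0000 → (cmp)
[9] flags=0000 NE?T → r0=0x56
[10] flags=0000 CS?F → skip
[11] flags=0000 EQ?F → skip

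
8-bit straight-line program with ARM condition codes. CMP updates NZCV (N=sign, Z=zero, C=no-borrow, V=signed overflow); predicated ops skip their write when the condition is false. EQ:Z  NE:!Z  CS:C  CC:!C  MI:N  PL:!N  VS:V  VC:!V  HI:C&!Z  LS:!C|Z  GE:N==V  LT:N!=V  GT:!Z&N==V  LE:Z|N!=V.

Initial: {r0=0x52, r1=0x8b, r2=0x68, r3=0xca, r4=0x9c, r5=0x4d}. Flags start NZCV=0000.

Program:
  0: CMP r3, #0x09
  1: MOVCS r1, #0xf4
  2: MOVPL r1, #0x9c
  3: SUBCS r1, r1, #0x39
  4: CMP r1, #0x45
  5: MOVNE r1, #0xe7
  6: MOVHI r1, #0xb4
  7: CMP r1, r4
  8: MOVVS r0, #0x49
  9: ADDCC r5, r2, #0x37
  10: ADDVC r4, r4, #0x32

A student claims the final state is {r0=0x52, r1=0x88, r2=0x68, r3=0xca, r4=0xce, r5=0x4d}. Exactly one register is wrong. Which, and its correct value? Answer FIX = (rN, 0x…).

FIX = (r1, 0xb4)

[0] flags=1010 → (cmp)
[1] flags=1010 CS?T → r1=0xf4
[2] flags=1010 PL?F → skip
[3] flags=1010 CS?T → r1=0xbb
[4] flags=0011 → (cmp)
[5] flags=0011 NE?T → r1=0xe7
[6] flags=0011 HI?T → r1=0xb4
[7] flags=0010 → (cmp)
[8] flags=0010 VS?F → skip
[9] flags=0010 CC?F → skip
[10] flags=0010 VC?T → r4=0xce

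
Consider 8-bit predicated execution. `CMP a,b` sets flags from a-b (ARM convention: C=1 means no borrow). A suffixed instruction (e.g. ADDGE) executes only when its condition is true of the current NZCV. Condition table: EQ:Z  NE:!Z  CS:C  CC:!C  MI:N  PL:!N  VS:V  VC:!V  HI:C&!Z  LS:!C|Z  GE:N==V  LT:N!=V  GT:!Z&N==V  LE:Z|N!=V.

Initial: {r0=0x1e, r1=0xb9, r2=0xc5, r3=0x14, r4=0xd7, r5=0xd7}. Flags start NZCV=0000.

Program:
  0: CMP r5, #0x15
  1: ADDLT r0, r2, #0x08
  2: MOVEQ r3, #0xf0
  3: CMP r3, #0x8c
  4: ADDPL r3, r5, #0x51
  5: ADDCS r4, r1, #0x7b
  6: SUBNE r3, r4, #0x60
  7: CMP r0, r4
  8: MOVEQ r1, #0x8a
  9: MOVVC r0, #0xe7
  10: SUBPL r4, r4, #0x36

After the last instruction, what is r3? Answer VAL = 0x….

0: ✓ CMP  NZCV=1010
1: ✓ ADDLT  r0←0xcd
2: · MOVEQ
3: ✓ CMP  NZCV=1001
4: · ADDPL
5: · ADDCS
6: ✓ SUBNE  r3←0x77
7: ✓ CMP  NZCV=1000
8: · MOVEQ
9: ✓ MOVVC  r0←0xe7
10: · SUBPL

VAL = 0x77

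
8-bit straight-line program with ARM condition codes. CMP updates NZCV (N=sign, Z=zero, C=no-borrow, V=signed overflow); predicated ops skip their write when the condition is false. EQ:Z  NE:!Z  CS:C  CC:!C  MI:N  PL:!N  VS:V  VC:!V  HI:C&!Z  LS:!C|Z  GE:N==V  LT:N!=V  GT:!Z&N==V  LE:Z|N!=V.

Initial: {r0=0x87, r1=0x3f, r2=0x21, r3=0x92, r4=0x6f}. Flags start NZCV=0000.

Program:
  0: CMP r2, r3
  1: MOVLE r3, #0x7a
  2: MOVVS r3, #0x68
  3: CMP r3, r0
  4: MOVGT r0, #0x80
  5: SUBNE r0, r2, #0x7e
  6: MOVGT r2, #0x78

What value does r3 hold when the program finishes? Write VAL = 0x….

VAL = 0x68

0: ✓ CMP  NZCV=1001
1: · MOVLE
2: ✓ MOVVS  r3←0x68
3: ✓ CMP  NZCV=1001
4: ✓ MOVGT  r0←0x80
5: ✓ SUBNE  r0←0xa3
6: ✓ MOVGT  r2←0x78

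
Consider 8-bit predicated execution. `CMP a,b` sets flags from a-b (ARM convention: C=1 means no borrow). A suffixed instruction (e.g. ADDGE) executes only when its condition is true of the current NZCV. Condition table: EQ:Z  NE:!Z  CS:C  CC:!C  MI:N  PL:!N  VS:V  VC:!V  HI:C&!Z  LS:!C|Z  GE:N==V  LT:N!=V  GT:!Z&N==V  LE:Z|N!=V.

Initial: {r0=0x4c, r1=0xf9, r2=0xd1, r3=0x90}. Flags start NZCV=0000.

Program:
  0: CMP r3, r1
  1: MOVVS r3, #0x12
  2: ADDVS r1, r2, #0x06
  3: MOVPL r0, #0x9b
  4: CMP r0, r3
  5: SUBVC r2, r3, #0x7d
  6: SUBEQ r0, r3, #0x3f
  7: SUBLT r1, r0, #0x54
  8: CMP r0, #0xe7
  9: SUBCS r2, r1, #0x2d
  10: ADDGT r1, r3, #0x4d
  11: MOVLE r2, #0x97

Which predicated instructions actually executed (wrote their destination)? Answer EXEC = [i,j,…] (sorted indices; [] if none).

0: ✓ CMP  NZCV=1000
1: · MOVVS
2: · ADDVS
3: · MOVPL
4: ✓ CMP  NZCV=1001
5: · SUBVC
6: · SUBEQ
7: · SUBLT
8: ✓ CMP  NZCV=0000
9: · SUBCS
10: ✓ ADDGT  r1←0xdd
11: · MOVLE

EXEC = [10]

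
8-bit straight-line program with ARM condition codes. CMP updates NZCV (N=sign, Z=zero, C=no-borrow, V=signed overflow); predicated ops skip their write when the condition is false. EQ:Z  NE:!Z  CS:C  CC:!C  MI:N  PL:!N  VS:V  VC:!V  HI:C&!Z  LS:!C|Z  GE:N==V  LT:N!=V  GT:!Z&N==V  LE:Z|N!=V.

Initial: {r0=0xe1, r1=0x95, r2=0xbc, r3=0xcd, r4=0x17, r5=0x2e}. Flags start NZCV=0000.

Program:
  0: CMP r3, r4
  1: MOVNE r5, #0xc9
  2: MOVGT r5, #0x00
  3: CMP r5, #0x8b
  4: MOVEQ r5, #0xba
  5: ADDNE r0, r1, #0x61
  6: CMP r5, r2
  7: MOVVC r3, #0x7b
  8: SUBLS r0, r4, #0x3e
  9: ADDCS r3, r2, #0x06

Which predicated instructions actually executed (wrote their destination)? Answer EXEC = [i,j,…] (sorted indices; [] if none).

0: ✓ CMP  NZCV=1010
1: ✓ MOVNE  r5←0xc9
2: · MOVGT
3: ✓ CMP  NZCV=0010
4: · MOVEQ
5: ✓ ADDNE  r0←0xf6
6: ✓ CMP  NZCV=0010
7: ✓ MOVVC  r3←0x7b
8: · SUBLS
9: ✓ ADDCS  r3←0xc2

EXEC = [1,5,7,9]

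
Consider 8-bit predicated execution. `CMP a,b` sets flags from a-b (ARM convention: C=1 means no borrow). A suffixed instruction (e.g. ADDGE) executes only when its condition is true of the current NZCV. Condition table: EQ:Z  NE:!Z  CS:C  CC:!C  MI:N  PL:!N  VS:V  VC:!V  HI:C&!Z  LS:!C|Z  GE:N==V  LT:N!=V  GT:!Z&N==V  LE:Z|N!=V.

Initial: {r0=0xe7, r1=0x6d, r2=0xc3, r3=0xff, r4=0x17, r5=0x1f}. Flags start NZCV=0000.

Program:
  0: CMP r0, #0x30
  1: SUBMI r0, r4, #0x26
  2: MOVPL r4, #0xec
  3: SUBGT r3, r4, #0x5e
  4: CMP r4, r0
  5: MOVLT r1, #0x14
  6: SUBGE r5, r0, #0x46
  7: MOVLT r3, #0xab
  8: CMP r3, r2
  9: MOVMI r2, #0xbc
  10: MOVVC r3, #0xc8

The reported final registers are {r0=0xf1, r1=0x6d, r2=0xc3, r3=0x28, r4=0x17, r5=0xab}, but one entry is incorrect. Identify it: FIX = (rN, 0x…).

FIX = (r3, 0xc8)

0: ✓ CMP  NZCV=1010
1: ✓ SUBMI  r0←0xf1
2: · MOVPL
3: · SUBGT
4: ✓ CMP  NZCV=0000
5: · MOVLT
6: ✓ SUBGE  r5←0xab
7: · MOVLT
8: ✓ CMP  NZCV=0010
9: · MOVMI
10: ✓ MOVVC  r3←0xc8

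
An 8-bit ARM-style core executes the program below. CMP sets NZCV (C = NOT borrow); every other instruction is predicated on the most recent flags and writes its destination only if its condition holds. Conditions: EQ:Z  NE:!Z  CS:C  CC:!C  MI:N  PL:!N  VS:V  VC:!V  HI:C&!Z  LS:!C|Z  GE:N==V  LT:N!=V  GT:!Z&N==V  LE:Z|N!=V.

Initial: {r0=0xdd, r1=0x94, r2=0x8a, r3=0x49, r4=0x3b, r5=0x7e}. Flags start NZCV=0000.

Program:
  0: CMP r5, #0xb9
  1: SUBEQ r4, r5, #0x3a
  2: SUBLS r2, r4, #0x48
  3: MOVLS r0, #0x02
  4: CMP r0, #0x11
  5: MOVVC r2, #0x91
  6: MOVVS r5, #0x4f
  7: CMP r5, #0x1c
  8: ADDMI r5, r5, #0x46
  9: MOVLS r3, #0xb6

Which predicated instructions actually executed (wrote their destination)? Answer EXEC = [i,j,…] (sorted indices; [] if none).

EXEC = [2,3,5]

[0] flags=1001 → (cmp)
[1] flags=1001 EQ?F → skip
[2] flags=1001 LS?T → r2=0xf3
[3] flags=1001 LS?T → r0=0x02
[4] flags=1000 → (cmp)
[5] flags=1000 VC?T → r2=0x91
[6] flags=1000 VS?F → skip
[7] flags=0010 → (cmp)
[8] flags=0010 MI?F → skip
[9] flags=0010 LS?F → skip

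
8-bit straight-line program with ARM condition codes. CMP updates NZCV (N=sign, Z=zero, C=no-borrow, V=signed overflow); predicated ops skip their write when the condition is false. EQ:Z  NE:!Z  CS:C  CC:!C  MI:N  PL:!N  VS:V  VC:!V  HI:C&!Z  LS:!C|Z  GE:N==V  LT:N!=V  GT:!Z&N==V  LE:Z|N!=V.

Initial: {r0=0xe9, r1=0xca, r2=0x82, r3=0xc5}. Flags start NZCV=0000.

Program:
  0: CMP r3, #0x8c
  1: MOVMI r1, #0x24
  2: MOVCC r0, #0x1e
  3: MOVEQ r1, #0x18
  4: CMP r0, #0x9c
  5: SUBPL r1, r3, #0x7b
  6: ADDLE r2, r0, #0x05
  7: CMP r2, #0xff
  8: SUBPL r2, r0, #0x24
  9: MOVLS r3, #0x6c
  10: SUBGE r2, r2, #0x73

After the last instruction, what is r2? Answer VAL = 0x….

VAL = 0x82

[0] flags=0010 → (cmp)
[1] flags=0010 MI?F → skip
[2] flags=0010 CC?F → skip
[3] flags=0010 EQ?F → skip
[4] flags=0010 → (cmp)
[5] flags=0010 PL?T → r1=0x4a
[6] flags=0010 LE?F → skip
[7] flags=1000 → (cmp)
[8] flags=1000 PL?F → skip
[9] flags=1000 LS?T → r3=0x6c
[10] flags=1000 GE?F → skip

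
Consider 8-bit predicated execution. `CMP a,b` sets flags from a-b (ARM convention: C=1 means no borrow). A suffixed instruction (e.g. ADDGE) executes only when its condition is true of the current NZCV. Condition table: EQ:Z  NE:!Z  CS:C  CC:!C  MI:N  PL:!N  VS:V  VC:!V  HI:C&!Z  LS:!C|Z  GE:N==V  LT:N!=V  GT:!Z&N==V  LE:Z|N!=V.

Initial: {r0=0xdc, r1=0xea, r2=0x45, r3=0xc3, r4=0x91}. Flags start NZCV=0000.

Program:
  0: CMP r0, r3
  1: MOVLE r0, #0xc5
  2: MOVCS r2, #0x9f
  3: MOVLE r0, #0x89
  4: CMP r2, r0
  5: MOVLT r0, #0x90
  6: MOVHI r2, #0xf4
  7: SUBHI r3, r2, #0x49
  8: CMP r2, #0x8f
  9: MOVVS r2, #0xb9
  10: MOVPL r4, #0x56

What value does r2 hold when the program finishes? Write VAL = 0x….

VAL = 0x9f

[0] flags=0010 → (cmp)
[1] flags=0010 LE?F → skip
[2] flags=0010 CS?T → r2=0x9f
[3] flags=0010 LE?F → skip
[4] flags=1000 → (cmp)
[5] flags=1000 LT?T → r0=0x90
[6] flags=1000 HI?F → skip
[7] flags=1000 HI?F → skip
[8] flags=0010 → (cmp)
[9] flags=0010 VS?F → skip
[10] flags=0010 PL?T → r4=0x56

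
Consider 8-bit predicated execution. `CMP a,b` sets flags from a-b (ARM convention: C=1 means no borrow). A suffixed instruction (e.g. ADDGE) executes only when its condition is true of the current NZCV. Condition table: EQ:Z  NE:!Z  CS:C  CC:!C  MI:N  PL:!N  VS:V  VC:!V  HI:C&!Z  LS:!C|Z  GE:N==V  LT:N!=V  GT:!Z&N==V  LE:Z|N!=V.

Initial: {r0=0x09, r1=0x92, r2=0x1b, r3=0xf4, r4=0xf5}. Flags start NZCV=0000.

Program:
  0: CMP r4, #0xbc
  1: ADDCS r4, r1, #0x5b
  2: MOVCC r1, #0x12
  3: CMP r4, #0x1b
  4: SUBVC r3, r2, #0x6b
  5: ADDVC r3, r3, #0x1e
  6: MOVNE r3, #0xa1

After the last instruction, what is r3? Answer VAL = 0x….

0: ✓ CMP  NZCV=0010
1: ✓ ADDCS  r4←0xed
2: · MOVCC
3: ✓ CMP  NZCV=1010
4: ✓ SUBVC  r3←0xb0
5: ✓ ADDVC  r3←0xce
6: ✓ MOVNE  r3←0xa1

VAL = 0xa1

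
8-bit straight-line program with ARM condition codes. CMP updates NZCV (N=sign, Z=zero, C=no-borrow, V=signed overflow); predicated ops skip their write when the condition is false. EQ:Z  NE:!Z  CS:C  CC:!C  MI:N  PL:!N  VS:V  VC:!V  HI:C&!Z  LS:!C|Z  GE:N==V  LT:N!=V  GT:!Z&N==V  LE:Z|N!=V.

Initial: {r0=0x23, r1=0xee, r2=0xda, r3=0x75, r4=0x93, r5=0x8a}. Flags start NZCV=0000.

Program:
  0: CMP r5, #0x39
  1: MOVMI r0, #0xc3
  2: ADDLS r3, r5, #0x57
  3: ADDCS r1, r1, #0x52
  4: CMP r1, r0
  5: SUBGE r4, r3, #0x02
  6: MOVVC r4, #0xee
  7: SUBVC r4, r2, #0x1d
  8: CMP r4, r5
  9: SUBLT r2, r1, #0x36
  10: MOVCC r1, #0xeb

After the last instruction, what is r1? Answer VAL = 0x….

VAL = 0x40

[0] flags=0011 → (cmp)
[1] flags=0011 MI?F → skip
[2] flags=0011 LS?F → skip
[3] flags=0011 CS?T → r1=0x40
[4] flags=0010 → (cmp)
[5] flags=0010 GE?T → r4=0x73
[6] flags=0010 VC?T → r4=0xee
[7] flags=0010 VC?T → r4=0xbd
[8] flags=0010 → (cmp)
[9] flags=0010 LT?F → skip
[10] flags=0010 CC?F → skip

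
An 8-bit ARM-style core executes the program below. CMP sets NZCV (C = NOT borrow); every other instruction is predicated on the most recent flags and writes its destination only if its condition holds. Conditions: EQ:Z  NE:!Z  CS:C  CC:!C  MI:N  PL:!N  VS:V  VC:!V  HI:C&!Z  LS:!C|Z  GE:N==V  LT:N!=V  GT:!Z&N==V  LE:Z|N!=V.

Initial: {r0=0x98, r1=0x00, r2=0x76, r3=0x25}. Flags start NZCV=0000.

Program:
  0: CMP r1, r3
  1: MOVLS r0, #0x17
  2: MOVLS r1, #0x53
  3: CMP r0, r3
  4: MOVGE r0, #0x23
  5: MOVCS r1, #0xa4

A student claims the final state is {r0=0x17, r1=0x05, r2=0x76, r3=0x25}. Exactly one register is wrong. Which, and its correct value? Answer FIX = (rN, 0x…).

FIX = (r1, 0x53)

[0] flags=1000 → (cmp)
[1] flags=1000 LS?T → r0=0x17
[2] flags=1000 LS?T → r1=0x53
[3] flags=1000 → (cmp)
[4] flags=1000 GE?F → skip
[5] flags=1000 CS?F → skip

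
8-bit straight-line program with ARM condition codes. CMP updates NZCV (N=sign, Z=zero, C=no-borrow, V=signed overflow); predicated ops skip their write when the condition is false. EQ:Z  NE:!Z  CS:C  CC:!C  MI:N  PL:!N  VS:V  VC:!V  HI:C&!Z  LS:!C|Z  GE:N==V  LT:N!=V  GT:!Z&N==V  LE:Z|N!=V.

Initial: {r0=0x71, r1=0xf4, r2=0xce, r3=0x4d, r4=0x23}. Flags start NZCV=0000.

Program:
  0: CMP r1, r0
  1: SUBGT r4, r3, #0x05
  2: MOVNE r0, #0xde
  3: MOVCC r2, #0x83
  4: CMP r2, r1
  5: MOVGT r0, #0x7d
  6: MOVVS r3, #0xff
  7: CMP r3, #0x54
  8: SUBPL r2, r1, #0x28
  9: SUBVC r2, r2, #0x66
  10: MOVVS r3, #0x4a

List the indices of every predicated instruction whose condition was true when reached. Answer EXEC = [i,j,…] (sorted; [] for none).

EXEC = [2,9]

[0] flags=1010 → (cmp)
[1] flags=1010 GT?F → skip
[2] flags=1010 NE?T → r0=0xde
[3] flags=1010 CC?F → skip
[4] flags=1000 → (cmp)
[5] flags=1000 GT?F → skip
[6] flags=1000 VS?F → skip
[7] flags=1000 → (cmp)
[8] flags=1000 PL?F → skip
[9] flags=1000 VC?T → r2=0x68
[10] flags=1000 VS?F → skip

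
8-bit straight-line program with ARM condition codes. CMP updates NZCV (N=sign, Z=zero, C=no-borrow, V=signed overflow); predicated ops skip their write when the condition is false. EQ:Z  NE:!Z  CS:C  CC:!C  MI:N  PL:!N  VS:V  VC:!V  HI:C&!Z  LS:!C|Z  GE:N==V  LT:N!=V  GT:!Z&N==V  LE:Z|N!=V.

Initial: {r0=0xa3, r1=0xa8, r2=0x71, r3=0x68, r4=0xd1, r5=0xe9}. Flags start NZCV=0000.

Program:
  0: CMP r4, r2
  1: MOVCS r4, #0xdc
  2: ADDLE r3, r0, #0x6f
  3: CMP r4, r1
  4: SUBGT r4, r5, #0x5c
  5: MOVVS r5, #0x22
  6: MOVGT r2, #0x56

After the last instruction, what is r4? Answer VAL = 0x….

VAL = 0x8d

[0] flags=0011 → (cmp)
[1] flags=0011 CS?T → r4=0xdc
[2] flags=0011 LE?T → r3=0x12
[3] flags=0010 → (cmp)
[4] flags=0010 GT?T → r4=0x8d
[5] flags=0010 VS?F → skip
[6] flags=0010 GT?T → r2=0x56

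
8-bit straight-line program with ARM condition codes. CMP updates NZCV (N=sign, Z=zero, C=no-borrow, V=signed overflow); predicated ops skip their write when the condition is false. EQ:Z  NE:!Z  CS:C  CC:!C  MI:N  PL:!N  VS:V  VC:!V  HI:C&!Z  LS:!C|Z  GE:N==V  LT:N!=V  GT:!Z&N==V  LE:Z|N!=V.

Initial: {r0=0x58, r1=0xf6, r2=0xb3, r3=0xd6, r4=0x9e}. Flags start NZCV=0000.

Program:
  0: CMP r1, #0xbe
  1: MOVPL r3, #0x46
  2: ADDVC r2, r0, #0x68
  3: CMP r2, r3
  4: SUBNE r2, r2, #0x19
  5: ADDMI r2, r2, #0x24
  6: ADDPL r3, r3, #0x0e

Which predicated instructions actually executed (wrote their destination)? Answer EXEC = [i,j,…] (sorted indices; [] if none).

EXEC = [1,2,4,6]

[0] flags=0010 → (cmp)
[1] flags=0010 PL?T → r3=0x46
[2] flags=0010 VC?T → r2=0xc0
[3] flags=0011 → (cmp)
[4] flags=0011 NE?T → r2=0xa7
[5] flags=0011 MI?F → skip
[6] flags=0011 PL?T → r3=0x54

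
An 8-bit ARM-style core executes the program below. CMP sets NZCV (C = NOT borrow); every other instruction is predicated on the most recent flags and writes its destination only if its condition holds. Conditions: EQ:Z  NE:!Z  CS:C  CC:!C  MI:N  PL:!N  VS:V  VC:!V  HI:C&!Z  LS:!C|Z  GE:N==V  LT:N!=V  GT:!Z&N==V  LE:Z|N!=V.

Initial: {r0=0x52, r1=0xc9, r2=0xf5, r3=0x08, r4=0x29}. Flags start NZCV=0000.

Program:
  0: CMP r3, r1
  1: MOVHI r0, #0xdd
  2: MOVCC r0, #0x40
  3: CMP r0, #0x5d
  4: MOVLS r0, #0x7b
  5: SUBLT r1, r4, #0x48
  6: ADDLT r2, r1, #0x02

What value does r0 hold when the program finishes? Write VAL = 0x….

VAL = 0x7b

[0] flags=0000 → (cmp)
[1] flags=0000 HI?F → skip
[2] flags=0000 CC?T → r0=0x40
[3] flags=1000 → (cmp)
[4] flags=1000 LS?T → r0=0x7b
[5] flags=1000 LT?T → r1=0xe1
[6] flags=1000 LT?T → r2=0xe3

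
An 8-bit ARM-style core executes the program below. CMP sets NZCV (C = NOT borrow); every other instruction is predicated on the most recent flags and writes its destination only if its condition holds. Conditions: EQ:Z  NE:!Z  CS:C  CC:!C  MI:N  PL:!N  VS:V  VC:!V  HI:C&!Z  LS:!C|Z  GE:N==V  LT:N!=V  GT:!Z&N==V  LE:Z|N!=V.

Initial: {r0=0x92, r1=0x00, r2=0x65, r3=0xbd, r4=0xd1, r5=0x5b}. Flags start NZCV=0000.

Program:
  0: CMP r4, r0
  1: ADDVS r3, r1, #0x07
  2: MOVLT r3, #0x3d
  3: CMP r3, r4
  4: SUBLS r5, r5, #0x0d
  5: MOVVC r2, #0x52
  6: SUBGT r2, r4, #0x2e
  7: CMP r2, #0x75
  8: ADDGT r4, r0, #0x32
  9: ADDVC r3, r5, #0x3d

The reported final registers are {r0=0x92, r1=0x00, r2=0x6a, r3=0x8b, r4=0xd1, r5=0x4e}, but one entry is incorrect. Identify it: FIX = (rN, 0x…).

FIX = (r2, 0x52)

[0] flags=0010 → (cmp)
[1] flags=0010 VS?F → skip
[2] flags=0010 LT?F → skip
[3] flags=1000 → (cmp)
[4] flags=1000 LS?T → r5=0x4e
[5] flags=1000 VC?T → r2=0x52
[6] flags=1000 GT?F → skip
[7] flags=1000 → (cmp)
[8] flags=1000 GT?F → skip
[9] flags=1000 VC?T → r3=0x8b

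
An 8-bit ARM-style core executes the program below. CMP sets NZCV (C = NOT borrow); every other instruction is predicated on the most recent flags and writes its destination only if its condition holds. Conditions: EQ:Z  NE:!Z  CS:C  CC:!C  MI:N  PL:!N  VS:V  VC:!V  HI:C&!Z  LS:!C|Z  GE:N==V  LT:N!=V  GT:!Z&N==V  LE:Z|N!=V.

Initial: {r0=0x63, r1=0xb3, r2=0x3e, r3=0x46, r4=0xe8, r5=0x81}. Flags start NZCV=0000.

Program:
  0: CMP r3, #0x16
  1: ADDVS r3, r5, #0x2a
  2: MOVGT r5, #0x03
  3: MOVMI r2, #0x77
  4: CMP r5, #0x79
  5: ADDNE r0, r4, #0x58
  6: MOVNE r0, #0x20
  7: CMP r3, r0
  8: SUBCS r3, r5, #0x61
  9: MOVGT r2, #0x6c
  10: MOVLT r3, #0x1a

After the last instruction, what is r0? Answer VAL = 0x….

[0] flags=0010 → (cmp)
[1] flags=0010 VS?F → skip
[2] flags=0010 GT?T → r5=0x03
[3] flags=0010 MI?F → skip
[4] flags=1000 → (cmp)
[5] flags=1000 NE?T → r0=0x40
[6] flags=1000 NE?T → r0=0x20
[7] flags=0010 → (cmp)
[8] flags=0010 CS?T → r3=0xa2
[9] flags=0010 GT?T → r2=0x6c
[10] flags=0010 LT?F → skip

VAL = 0x20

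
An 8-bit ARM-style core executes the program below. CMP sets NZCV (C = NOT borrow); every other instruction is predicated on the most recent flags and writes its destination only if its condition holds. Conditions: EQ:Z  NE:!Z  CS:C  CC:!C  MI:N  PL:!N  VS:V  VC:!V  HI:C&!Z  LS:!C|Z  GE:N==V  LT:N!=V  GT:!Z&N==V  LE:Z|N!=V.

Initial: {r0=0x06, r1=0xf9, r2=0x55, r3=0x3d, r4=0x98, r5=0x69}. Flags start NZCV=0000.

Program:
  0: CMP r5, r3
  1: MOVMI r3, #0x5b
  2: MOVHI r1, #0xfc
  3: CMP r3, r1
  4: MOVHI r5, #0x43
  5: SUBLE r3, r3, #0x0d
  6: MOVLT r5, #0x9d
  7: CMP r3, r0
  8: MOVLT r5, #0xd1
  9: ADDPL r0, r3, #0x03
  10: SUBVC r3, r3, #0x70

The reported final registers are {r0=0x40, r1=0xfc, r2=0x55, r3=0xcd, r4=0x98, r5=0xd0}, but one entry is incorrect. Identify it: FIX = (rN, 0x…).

[0] flags=0010 → (cmp)
[1] flags=0010 MI?F → skip
[2] flags=0010 HI?T → r1=0xfc
[3] flags=0000 → (cmp)
[4] flags=0000 HI?F → skip
[5] flags=0000 LE?F → skip
[6] flags=0000 LT?F → skip
[7] flags=0010 → (cmp)
[8] flags=0010 LT?F → skip
[9] flags=0010 PL?T → r0=0x40
[10] flags=0010 VC?T → r3=0xcd

FIX = (r5, 0x69)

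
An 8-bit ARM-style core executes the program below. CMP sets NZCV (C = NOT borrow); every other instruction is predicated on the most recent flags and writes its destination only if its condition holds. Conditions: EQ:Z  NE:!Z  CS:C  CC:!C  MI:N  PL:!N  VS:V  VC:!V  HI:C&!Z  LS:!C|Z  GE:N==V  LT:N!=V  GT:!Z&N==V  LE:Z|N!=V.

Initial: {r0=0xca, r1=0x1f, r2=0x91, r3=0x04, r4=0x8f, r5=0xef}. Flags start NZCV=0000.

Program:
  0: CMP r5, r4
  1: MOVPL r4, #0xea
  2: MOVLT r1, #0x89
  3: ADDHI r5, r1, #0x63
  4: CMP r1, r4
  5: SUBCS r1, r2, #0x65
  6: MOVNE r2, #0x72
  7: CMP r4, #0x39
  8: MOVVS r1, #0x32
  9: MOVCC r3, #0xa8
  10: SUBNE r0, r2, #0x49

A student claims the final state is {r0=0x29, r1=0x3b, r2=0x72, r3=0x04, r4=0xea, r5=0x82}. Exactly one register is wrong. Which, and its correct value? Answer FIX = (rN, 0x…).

FIX = (r1, 0x1f)

[0] flags=0010 → (cmp)
[1] flags=0010 PL?T → r4=0xea
[2] flags=0010 LT?F → skip
[3] flags=0010 HI?T → r5=0x82
[4] flags=0000 → (cmp)
[5] flags=0000 CS?F → skip
[6] flags=0000 NE?T → r2=0x72
[7] flags=1010 → (cmp)
[8] flags=1010 VS?F → skip
[9] flags=1010 CC?F → skip
[10] flags=1010 NE?T → r0=0x29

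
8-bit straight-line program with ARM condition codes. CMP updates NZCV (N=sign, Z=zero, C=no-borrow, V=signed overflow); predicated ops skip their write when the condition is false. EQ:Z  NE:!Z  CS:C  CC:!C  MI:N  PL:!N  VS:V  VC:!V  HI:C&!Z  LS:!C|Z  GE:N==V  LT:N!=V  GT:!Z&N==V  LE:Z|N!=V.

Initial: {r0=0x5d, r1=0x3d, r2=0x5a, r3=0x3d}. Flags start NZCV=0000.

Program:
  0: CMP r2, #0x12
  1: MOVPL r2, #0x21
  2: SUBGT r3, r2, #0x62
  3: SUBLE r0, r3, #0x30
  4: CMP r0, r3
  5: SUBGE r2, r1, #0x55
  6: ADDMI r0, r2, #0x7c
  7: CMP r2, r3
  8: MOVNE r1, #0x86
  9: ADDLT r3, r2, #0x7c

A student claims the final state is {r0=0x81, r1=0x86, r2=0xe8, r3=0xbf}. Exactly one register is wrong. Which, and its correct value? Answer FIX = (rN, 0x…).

FIX = (r0, 0x64)

0: ✓ CMP  NZCV=0010
1: ✓ MOVPL  r2←0x21
2: ✓ SUBGT  r3←0xbf
3: · SUBLE
4: ✓ CMP  NZCV=1001
5: ✓ SUBGE  r2←0xe8
6: ✓ ADDMI  r0←0x64
7: ✓ CMP  NZCV=0010
8: ✓ MOVNE  r1←0x86
9: · ADDLT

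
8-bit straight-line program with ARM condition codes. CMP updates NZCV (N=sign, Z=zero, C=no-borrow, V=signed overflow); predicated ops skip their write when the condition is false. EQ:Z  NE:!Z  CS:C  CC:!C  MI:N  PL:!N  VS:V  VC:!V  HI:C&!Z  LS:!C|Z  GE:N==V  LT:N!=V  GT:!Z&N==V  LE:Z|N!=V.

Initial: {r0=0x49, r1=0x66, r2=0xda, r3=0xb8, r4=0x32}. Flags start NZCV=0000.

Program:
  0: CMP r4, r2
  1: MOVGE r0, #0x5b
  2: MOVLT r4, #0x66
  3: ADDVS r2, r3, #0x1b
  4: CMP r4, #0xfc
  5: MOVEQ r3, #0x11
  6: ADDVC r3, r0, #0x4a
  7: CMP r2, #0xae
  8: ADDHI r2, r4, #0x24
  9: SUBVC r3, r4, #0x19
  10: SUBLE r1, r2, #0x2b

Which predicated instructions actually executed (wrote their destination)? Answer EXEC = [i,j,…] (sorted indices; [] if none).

[0] flags=0000 → (cmp)
[1] flags=0000 GE?T → r0=0x5b
[2] flags=0000 LT?F → skip
[3] flags=0000 VS?F → skip
[4] flags=0000 → (cmp)
[5] flags=0000 EQ?F → skip
[6] flags=0000 VC?T → r3=0xa5
[7] flags=0010 → (cmp)
[8] flags=0010 HI?T → r2=0x56
[9] flags=0010 VC?T → r3=0x19
[10] flags=0010 LE?F → skip

EXEC = [1,6,8,9]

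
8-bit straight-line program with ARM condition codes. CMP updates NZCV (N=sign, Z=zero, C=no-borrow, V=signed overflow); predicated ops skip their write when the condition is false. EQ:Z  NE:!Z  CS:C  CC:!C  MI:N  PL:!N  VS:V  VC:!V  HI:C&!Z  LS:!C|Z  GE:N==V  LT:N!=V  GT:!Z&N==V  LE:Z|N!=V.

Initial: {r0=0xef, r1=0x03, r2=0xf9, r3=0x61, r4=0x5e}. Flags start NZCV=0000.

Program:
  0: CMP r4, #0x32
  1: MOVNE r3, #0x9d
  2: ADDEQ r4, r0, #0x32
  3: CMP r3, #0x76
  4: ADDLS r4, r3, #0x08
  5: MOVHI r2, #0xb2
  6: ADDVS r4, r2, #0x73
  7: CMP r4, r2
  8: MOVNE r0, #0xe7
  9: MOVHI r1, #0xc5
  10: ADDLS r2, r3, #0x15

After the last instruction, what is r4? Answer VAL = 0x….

[0] flags=0010 → (cmp)
[1] flags=0010 NE?T → r3=0x9d
[2] flags=0010 EQ?F → skip
[3] flags=0011 → (cmp)
[4] flags=0011 LS?F → skip
[5] flags=0011 HI?T → r2=0xb2
[6] flags=0011 VS?T → r4=0x25
[7] flags=0000 → (cmp)
[8] flags=0000 NE?T → r0=0xe7
[9] flags=0000 HI?F → skip
[10] flags=0000 LS?T → r2=0xb2

VAL = 0x25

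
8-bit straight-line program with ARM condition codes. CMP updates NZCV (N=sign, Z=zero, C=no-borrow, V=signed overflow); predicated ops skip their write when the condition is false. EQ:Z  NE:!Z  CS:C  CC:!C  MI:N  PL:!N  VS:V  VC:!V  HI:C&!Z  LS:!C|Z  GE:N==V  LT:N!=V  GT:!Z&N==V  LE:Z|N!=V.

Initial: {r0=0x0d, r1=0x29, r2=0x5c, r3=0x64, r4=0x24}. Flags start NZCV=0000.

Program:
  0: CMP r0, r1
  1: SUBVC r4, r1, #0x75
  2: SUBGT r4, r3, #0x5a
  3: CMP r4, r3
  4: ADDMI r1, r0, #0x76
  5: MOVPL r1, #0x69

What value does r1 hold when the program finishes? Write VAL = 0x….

[0] flags=1000 → (cmp)
[1] flags=1000 VC?T → r4=0xb4
[2] flags=1000 GT?F → skip
[3] flags=0011 → (cmp)
[4] flags=0011 MI?F → skip
[5] flags=0011 PL?T → r1=0x69

VAL = 0x69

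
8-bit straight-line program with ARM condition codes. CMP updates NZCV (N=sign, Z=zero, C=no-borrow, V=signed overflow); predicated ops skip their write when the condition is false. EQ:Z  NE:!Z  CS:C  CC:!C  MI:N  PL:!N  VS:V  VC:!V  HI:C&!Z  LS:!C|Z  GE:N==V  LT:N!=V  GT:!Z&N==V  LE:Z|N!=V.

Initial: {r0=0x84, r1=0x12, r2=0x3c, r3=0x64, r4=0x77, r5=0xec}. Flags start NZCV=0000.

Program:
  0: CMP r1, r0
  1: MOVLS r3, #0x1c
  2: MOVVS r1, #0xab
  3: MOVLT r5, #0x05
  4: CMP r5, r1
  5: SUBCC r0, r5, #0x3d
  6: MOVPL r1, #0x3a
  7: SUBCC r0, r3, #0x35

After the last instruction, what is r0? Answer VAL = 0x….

VAL = 0x84

[0] flags=1001 → (cmp)
[1] flags=1001 LS?T → r3=0x1c
[2] flags=1001 VS?T → r1=0xab
[3] flags=1001 LT?F → skip
[4] flags=0010 → (cmp)
[5] flags=0010 CC?F → skip
[6] flags=0010 PL?T → r1=0x3a
[7] flags=0010 CC?F → skip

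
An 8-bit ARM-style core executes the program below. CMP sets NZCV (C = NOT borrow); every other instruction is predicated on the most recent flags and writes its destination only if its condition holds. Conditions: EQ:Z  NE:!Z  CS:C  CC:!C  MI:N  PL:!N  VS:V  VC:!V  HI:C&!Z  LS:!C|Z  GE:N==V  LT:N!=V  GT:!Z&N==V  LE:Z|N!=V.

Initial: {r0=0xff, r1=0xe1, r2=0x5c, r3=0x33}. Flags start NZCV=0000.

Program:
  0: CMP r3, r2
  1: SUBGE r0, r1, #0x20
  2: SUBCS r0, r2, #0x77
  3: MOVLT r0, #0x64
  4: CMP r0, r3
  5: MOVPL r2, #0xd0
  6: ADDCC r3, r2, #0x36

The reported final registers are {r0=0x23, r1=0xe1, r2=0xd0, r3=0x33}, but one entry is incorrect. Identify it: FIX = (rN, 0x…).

FIX = (r0, 0x64)

0: ✓ CMP  NZCV=1000
1: · SUBGE
2: · SUBCS
3: ✓ MOVLT  r0←0x64
4: ✓ CMP  NZCV=0010
5: ✓ MOVPL  r2←0xd0
6: · ADDCC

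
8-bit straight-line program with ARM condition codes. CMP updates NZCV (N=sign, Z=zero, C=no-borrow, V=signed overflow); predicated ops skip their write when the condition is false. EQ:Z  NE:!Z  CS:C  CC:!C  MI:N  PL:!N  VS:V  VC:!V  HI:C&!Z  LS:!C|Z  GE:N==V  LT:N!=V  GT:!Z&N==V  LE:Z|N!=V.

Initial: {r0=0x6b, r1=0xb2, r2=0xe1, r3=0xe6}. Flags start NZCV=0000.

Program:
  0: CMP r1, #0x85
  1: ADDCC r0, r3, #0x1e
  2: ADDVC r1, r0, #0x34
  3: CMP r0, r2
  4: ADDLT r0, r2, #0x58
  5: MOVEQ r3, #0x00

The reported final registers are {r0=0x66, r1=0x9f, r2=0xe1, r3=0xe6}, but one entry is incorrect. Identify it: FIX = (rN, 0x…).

FIX = (r0, 0x6b)

0: ✓ CMP  NZCV=0010
1: · ADDCC
2: ✓ ADDVC  r1←0x9f
3: ✓ CMP  NZCV=1001
4: · ADDLT
5: · MOVEQ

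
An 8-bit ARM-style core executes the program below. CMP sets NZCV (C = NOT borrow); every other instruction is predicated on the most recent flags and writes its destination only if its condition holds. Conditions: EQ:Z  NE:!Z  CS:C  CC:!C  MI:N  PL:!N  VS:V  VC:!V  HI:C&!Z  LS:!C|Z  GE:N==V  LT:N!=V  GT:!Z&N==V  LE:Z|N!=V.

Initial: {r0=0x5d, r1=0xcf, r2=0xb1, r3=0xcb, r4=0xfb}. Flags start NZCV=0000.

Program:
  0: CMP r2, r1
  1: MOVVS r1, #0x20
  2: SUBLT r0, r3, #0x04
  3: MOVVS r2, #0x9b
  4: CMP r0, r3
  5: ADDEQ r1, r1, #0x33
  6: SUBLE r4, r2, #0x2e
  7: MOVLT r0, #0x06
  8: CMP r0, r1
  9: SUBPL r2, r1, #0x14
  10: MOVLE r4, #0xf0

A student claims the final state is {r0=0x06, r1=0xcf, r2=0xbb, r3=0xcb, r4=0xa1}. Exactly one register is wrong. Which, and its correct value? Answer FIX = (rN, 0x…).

[0] flags=1000 → (cmp)
[1] flags=1000 VS?F → skip
[2] flags=1000 LT?T → r0=0xc7
[3] flags=1000 VS?F → skip
[4] flags=1000 → (cmp)
[5] flags=1000 EQ?F → skip
[6] flags=1000 LE?T → r4=0x83
[7] flags=1000 LT?T → r0=0x06
[8] flags=0000 → (cmp)
[9] flags=0000 PL?T → r2=0xbb
[10] flags=0000 LE?F → skip

FIX = (r4, 0x83)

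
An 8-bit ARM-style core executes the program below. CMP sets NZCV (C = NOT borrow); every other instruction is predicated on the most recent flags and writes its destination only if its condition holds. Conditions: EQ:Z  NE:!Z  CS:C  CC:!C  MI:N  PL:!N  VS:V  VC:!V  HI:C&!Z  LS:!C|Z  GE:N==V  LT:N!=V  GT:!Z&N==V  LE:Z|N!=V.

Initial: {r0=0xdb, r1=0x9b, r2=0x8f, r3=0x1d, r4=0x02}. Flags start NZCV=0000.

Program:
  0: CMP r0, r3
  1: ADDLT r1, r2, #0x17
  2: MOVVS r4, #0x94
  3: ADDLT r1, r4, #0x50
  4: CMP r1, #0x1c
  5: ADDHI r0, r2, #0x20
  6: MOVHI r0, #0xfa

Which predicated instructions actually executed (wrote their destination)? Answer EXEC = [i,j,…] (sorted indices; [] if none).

EXEC = [1,3,5,6]

[0] flags=1010 → (cmp)
[1] flags=1010 LT?T → r1=0xa6
[2] flags=1010 VS?F → skip
[3] flags=1010 LT?T → r1=0x52
[4] flags=0010 → (cmp)
[5] flags=0010 HI?T → r0=0xaf
[6] flags=0010 HI?T → r0=0xfa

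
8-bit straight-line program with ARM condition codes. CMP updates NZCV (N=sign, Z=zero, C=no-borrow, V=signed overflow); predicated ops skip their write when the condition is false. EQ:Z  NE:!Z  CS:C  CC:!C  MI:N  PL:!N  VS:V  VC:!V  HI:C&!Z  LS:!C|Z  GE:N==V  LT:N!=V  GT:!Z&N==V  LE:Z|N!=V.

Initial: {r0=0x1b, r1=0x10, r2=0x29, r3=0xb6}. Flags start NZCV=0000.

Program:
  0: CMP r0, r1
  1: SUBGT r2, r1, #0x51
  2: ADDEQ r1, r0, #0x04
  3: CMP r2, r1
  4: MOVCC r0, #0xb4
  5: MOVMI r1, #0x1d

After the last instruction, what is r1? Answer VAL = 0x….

VAL = 0x1d

0: ✓ CMP  NZCV=0010
1: ✓ SUBGT  r2←0xbf
2: · ADDEQ
3: ✓ CMP  NZCV=1010
4: · MOVCC
5: ✓ MOVMI  r1←0x1d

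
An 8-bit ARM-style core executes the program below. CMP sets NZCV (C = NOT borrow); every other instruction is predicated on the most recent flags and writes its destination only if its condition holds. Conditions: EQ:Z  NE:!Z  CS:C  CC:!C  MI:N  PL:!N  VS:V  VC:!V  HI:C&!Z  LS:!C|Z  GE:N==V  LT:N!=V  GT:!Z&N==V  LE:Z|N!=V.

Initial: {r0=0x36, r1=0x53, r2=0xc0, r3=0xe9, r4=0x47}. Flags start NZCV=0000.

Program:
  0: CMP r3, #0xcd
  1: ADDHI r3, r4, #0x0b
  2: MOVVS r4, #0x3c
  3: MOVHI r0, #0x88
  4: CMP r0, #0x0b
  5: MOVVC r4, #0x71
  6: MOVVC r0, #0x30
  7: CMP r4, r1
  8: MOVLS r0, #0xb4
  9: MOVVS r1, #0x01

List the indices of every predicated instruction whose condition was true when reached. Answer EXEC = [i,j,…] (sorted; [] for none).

[0] flags=0010 → (cmp)
[1] flags=0010 HI?T → r3=0x52
[2] flags=0010 VS?F → skip
[3] flags=0010 HI?T → r0=0x88
[4] flags=0011 → (cmp)
[5] flags=0011 VC?F → skip
[6] flags=0011 VC?F → skip
[7] flags=1000 → (cmp)
[8] flags=1000 LS?T → r0=0xb4
[9] flags=1000 VS?F → skip

EXEC = [1,3,8]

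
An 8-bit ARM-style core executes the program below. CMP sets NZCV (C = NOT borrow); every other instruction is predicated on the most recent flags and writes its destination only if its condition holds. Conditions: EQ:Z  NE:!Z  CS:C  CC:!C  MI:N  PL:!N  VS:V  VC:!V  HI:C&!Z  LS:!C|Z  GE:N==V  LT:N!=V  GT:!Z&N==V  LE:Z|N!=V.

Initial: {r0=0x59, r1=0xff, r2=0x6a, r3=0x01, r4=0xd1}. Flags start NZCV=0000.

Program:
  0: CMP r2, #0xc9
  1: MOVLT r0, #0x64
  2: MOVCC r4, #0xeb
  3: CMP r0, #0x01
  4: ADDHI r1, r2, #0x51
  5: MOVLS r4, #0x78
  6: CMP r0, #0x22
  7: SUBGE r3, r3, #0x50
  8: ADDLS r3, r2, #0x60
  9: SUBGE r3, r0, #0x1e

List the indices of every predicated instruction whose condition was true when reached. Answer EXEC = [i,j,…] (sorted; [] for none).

EXEC = [2,4,7,9]

[0] flags=1001 → (cmp)
[1] flags=1001 LT?F → skip
[2] flags=1001 CC?T → r4=0xeb
[3] flags=0010 → (cmp)
[4] flags=0010 HI?T → r1=0xbb
[5] flags=0010 LS?F → skip
[6] flags=0010 → (cmp)
[7] flags=0010 GE?T → r3=0xb1
[8] flags=0010 LS?F → skip
[9] flags=0010 GE?T → r3=0x3b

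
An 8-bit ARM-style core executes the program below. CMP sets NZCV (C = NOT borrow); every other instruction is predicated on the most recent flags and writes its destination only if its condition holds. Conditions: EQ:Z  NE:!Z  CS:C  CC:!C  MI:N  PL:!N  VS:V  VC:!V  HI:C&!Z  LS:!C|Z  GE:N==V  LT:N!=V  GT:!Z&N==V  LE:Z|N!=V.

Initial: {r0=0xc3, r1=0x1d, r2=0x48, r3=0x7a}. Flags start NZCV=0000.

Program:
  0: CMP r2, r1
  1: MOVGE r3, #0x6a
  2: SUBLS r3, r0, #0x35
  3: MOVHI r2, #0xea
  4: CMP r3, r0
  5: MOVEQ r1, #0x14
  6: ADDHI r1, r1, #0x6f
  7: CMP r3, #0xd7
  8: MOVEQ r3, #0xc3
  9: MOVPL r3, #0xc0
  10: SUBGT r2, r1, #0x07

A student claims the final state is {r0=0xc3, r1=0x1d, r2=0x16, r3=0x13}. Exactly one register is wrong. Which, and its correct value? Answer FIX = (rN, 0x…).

0: ✓ CMP  NZCV=0010
1: ✓ MOVGE  r3←0x6a
2: · SUBLS
3: ✓ MOVHI  r2←0xea
4: ✓ CMP  NZCV=1001
5: · MOVEQ
6: · ADDHI
7: ✓ CMP  NZCV=1001
8: · MOVEQ
9: · MOVPL
10: ✓ SUBGT  r2←0x16

FIX = (r3, 0x6a)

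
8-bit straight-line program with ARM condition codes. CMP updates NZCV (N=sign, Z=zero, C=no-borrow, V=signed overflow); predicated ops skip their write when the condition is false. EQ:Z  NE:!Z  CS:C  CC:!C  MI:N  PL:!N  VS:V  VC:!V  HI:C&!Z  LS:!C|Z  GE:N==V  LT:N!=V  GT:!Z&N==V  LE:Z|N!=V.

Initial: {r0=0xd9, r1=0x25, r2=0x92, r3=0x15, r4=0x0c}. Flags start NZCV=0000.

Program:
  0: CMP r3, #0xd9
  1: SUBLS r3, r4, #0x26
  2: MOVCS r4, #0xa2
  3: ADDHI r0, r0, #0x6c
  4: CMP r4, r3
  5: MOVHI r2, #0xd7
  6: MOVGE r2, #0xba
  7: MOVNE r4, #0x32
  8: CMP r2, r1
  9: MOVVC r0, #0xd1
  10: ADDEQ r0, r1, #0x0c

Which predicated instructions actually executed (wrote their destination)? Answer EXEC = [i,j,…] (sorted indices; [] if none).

0: ✓ CMP  NZCV=0000
1: ✓ SUBLS  r3←0xe6
2: · MOVCS
3: · ADDHI
4: ✓ CMP  NZCV=0000
5: · MOVHI
6: ✓ MOVGE  r2←0xba
7: ✓ MOVNE  r4←0x32
8: ✓ CMP  NZCV=1010
9: ✓ MOVVC  r0←0xd1
10: · ADDEQ

EXEC = [1,6,7,9]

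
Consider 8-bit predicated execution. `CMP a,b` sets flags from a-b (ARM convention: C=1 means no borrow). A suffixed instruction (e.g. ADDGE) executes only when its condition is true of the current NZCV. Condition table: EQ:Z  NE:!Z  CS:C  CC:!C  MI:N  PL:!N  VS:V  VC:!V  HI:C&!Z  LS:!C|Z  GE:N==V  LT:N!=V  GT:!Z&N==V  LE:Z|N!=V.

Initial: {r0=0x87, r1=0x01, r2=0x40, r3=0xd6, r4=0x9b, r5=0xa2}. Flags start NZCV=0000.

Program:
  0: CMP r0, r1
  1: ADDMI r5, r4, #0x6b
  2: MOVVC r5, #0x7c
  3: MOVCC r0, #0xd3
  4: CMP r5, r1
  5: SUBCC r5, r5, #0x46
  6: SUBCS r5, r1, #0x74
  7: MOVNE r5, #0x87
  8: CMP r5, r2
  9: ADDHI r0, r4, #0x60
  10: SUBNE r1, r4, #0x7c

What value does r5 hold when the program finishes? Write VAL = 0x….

0: ✓ CMP  NZCV=1010
1: ✓ ADDMI  r5←0x06
2: ✓ MOVVC  r5←0x7c
3: · MOVCC
4: ✓ CMP  NZCV=0010
5: · SUBCC
6: ✓ SUBCS  r5←0x8d
7: ✓ MOVNE  r5←0x87
8: ✓ CMP  NZCV=0011
9: ✓ ADDHI  r0←0xfb
10: ✓ SUBNE  r1←0x1f

VAL = 0x87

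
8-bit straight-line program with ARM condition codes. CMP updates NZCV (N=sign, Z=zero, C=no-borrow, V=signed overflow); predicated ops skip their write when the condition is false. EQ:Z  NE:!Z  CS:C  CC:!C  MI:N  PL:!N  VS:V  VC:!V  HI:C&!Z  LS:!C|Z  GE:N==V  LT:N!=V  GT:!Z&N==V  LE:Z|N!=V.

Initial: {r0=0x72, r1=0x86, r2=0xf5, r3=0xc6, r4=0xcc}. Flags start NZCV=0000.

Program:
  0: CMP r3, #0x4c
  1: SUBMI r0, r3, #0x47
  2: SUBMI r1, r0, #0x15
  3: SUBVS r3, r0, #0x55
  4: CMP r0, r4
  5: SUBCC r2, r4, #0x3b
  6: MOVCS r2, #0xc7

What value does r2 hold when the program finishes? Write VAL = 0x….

VAL = 0x91

[0] flags=0011 → (cmp)
[1] flags=0011 MI?F → skip
[2] flags=0011 MI?F → skip
[3] flags=0011 VS?T → r3=0x1d
[4] flags=1001 → (cmp)
[5] flags=1001 CC?T → r2=0x91
[6] flags=1001 CS?F → skip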